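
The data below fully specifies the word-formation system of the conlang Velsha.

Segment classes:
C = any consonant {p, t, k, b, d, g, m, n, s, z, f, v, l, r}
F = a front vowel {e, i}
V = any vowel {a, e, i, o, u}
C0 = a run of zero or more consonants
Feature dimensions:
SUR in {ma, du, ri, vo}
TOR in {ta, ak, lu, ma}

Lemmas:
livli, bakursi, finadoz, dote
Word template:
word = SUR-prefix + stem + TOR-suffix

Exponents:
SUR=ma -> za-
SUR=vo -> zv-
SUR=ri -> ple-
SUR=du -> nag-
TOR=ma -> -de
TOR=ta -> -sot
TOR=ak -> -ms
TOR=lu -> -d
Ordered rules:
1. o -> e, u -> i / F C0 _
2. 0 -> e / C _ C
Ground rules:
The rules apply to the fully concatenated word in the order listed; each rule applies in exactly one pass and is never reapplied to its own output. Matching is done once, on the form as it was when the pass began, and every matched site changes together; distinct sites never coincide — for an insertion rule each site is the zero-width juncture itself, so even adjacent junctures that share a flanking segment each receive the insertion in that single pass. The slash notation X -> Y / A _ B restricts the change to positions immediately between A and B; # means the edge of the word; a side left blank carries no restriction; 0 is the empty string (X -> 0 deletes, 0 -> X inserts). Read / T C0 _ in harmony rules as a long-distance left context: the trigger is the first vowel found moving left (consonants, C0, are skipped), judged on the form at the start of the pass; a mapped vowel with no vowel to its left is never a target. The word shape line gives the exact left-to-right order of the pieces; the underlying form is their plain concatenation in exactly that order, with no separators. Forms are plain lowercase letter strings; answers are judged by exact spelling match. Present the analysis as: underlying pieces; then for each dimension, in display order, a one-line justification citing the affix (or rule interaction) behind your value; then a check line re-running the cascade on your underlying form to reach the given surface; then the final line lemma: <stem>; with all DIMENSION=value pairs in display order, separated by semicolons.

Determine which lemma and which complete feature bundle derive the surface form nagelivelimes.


underlying: nag-livli-ms
SUR=du - signalled by the affix nag-
TOR=ak - signalled by the affix -ms
check: naglivlims -> naglivlims -> nagelivelimes
lemma: livli; SUR=du; TOR=ak


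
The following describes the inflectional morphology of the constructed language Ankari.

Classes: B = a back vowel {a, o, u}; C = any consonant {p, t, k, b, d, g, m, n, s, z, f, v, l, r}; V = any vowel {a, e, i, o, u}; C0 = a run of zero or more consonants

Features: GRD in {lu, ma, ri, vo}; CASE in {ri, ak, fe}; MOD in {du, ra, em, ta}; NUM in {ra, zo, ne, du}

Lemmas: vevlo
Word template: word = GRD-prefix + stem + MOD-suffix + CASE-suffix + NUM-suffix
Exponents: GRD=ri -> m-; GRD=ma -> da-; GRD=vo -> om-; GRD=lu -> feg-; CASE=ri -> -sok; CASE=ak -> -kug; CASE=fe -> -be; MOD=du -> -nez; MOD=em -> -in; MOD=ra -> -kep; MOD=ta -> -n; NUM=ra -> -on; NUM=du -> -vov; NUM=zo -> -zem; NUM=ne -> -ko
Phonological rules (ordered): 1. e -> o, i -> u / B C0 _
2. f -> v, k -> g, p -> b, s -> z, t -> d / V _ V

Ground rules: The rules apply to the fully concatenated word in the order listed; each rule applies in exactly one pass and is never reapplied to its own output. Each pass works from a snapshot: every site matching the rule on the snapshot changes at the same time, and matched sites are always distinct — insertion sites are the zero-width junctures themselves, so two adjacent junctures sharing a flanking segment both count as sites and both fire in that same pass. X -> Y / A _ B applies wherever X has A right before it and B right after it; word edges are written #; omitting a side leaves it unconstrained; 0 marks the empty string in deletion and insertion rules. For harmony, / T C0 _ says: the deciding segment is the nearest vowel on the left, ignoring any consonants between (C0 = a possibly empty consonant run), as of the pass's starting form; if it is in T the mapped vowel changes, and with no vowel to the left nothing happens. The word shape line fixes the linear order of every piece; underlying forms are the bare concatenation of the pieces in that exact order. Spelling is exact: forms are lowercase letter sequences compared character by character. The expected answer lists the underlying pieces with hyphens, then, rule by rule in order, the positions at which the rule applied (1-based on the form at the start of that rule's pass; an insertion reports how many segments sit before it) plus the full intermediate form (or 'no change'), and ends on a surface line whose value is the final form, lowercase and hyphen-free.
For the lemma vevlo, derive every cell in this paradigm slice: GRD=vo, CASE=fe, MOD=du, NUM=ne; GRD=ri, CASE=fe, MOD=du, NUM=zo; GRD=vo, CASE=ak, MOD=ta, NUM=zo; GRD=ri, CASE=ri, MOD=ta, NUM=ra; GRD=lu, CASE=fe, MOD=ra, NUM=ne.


cell GRD=vo, CASE=fe, MOD=du, NUM=ne:
underlying: om-vevlo-nez-be-ko
1. e -> o, i -> u / B C0 _: fires at position(s) 4, 9: omvovlonozbeko
2. f -> v, k -> g, p -> b, s -> z, t -> d / V _ V: fires at position(s) 13: omvovlonozbego
surface: omvovlonozbego

cell GRD=ri, CASE=fe, MOD=du, NUM=zo:
underlying: m-vevlo-nez-be-zem
1. e -> o, i -> u / B C0 _: fires at position(s) 8: mvevlonozbezem
2. f -> v, k -> g, p -> b, s -> z, t -> d / V _ V: no change
surface: mvevlonozbezem

cell GRD=vo, CASE=ak, MOD=ta, NUM=zo:
underlying: om-vevlo-n-kug-zem
1. e -> o, i -> u / B C0 _: fires at position(s) 4, 13: omvovlonkugzom
2. f -> v, k -> g, p -> b, s -> z, t -> d / V _ V: no change
surface: omvovlonkugzom

cell GRD=ri, CASE=ri, MOD=ta, NUM=ra:
underlying: m-vevlo-n-sok-on
1. e -> o, i -> u / B C0 _: no change
2. f -> v, k -> g, p -> b, s -> z, t -> d / V _ V: fires at position(s) 10: mvevlonsogon
surface: mvevlonsogon

cell GRD=lu, CASE=fe, MOD=ra, NUM=ne:
underlying: feg-vevlo-kep-be-ko
1. e -> o, i -> u / B C0 _: fires at position(s) 10: fegvevlokopbeko
2. f -> v, k -> g, p -> b, s -> z, t -> d / V _ V: fires at position(s) 9, 14: fegvevlogopbego
surface: fegvevlogopbego


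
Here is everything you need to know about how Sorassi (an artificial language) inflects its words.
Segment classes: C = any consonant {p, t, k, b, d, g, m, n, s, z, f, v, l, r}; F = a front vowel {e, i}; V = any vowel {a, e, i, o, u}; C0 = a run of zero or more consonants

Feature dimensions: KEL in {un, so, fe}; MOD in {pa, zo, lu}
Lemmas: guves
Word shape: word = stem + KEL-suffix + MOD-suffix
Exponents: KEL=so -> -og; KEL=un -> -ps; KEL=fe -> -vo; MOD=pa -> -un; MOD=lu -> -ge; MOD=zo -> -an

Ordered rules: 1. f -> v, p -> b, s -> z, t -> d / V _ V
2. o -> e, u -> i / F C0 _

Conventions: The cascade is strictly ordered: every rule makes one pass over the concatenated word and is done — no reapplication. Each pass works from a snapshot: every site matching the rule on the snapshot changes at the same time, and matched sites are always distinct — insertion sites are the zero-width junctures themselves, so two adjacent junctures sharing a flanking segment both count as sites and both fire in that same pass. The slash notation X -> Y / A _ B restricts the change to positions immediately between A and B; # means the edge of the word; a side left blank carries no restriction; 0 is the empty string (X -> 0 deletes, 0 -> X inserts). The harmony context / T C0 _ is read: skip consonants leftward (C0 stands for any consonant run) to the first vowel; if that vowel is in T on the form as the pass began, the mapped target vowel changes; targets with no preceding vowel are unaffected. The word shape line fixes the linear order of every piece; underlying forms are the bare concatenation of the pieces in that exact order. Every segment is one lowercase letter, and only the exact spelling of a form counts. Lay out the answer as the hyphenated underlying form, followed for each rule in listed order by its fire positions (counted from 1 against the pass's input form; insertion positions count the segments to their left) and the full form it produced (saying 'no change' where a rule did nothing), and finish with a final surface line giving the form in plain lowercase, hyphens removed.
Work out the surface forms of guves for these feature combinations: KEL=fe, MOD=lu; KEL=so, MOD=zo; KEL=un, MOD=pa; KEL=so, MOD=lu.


cell KEL=fe, MOD=lu:
underlying: guves-vo-ge
1. f -> v, p -> b, s -> z, t -> d / V _ V: no change
2. o -> e, u -> i / F C0 _: fires at position(s) 7: guvesvege
surface: guvesvege

cell KEL=so, MOD=zo:
underlying: guves-og-an
1. f -> v, p -> b, s -> z, t -> d / V _ V: fires at position(s) 5: guvezogan
2. o -> e, u -> i / F C0 _: fires at position(s) 6: guvezegan
surface: guvezegan

cell KEL=un, MOD=pa:
underlying: guves-ps-un
1. f -> v, p -> b, s -> z, t -> d / V _ V: no change
2. o -> e, u -> i / F C0 _: fires at position(s) 8: guvespsin
surface: guvespsin

cell KEL=so, MOD=lu:
underlying: guves-og-ge
1. f -> v, p -> b, s -> z, t -> d / V _ V: fires at position(s) 5: guvezogge
2. o -> e, u -> i / F C0 _: fires at position(s) 6: guvezegge
surface: guvezegge


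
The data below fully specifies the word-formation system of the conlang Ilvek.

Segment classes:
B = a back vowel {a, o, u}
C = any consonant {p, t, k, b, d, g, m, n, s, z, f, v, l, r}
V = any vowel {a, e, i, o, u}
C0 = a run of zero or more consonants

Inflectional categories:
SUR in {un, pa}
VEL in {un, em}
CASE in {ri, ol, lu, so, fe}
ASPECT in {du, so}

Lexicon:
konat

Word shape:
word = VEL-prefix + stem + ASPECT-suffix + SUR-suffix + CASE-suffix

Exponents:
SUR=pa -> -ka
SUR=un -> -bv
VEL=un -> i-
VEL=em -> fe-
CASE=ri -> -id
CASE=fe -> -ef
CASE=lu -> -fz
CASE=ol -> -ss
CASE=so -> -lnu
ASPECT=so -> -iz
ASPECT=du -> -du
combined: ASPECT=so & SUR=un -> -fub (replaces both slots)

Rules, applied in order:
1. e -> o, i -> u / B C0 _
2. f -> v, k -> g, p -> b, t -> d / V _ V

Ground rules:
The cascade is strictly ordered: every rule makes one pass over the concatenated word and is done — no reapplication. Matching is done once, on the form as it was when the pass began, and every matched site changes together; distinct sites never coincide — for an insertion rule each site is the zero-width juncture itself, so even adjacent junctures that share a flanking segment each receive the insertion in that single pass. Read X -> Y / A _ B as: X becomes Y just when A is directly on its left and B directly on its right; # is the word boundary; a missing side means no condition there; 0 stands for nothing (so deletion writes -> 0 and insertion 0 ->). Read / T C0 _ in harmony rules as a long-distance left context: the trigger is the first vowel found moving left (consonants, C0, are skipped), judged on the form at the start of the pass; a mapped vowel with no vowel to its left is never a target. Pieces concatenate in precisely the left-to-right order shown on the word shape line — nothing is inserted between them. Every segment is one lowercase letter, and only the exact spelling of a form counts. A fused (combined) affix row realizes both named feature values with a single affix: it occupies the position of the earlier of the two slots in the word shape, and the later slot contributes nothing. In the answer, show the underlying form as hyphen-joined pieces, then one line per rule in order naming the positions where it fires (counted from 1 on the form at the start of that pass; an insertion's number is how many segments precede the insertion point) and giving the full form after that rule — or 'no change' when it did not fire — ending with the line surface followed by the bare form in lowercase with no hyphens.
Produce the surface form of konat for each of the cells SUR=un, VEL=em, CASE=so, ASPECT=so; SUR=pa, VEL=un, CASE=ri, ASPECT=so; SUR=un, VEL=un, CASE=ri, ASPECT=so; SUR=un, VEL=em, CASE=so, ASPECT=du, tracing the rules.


cell SUR=un, VEL=em, CASE=so, ASPECT=so:
underlying: fe-konat-fub-lnu
1. e -> o, i -> u / B C0 _: no change
2. f -> v, k -> g, p -> b, t -> d / V _ V: fires at position(s) 3: fegonatfublnu
surface: fegonatfublnu

cell SUR=pa, VEL=un, CASE=ri, ASPECT=so:
underlying: i-konat-iz-ka-id
1. e -> o, i -> u / B C0 _: fires at position(s) 7, 11: ikonatuzkaud
2. f -> v, k -> g, p -> b, t -> d / V _ V: fires at position(s) 2, 6: igonaduzkaud
surface: igonaduzkaud

cell SUR=un, VEL=un, CASE=ri, ASPECT=so:
underlying: i-konat-fub-id
1. e -> o, i -> u / B C0 _: fires at position(s) 10: ikonatfubud
2. f -> v, k -> g, p -> b, t -> d / V _ V: fires at position(s) 2: igonatfubud
surface: igonatfubud

cell SUR=un, VEL=em, CASE=so, ASPECT=du:
underlying: fe-konat-du-bv-lnu
1. e -> o, i -> u / B C0 _: no change
2. f -> v, k -> g, p -> b, t -> d / V _ V: fires at position(s) 3: fegonatdubvlnu
surface: fegonatdubvlnu


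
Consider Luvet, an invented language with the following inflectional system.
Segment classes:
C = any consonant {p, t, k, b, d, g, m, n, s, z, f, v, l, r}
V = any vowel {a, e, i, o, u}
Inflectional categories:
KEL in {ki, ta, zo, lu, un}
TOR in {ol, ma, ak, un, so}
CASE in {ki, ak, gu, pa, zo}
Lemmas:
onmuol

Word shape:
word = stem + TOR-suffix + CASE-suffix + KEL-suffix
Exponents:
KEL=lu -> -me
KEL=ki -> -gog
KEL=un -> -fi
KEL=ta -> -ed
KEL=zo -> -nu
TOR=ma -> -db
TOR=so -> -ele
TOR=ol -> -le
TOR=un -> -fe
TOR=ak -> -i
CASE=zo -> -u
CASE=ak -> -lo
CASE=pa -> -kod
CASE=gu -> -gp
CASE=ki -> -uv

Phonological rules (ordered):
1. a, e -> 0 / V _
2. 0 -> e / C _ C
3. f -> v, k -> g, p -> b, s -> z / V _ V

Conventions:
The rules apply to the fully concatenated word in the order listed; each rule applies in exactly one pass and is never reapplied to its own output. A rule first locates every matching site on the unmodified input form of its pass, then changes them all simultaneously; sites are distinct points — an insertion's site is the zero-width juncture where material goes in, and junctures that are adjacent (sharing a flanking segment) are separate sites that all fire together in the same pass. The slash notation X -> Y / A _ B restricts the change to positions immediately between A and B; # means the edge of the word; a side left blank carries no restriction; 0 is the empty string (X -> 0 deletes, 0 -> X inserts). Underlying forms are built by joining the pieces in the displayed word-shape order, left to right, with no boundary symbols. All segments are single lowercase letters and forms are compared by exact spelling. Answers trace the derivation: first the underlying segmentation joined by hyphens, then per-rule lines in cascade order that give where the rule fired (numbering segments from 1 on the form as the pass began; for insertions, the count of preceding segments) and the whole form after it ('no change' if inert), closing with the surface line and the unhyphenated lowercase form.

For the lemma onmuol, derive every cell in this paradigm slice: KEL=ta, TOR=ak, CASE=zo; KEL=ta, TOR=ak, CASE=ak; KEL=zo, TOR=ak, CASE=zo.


cell KEL=ta, TOR=ak, CASE=zo:
underlying: onmuol-i-u-ed
1. a, e -> 0 / V _: fires at position(s) 9: onmuoliud
2. 0 -> e / C _ C: inserts after position(s) 2: onemuoliud
3. f -> v, k -> g, p -> b, s -> z / V _ V: no change
surface: onemuoliud

cell KEL=ta, TOR=ak, CASE=ak:
underlying: onmuol-i-lo-ed
1. a, e -> 0 / V _: fires at position(s) 10: onmuolilod
2. 0 -> e / C _ C: inserts after position(s) 2: onemuolilod
3. f -> v, k -> g, p -> b, s -> z / V _ V: no change
surface: onemuolilod

cell KEL=zo, TOR=ak, CASE=zo:
underlying: onmuol-i-u-nu
1. a, e -> 0 / V _: no change
2. 0 -> e / C _ C: inserts after position(s) 2: onemuoliunu
3. f -> v, k -> g, p -> b, s -> z / V _ V: no change
surface: onemuoliunu


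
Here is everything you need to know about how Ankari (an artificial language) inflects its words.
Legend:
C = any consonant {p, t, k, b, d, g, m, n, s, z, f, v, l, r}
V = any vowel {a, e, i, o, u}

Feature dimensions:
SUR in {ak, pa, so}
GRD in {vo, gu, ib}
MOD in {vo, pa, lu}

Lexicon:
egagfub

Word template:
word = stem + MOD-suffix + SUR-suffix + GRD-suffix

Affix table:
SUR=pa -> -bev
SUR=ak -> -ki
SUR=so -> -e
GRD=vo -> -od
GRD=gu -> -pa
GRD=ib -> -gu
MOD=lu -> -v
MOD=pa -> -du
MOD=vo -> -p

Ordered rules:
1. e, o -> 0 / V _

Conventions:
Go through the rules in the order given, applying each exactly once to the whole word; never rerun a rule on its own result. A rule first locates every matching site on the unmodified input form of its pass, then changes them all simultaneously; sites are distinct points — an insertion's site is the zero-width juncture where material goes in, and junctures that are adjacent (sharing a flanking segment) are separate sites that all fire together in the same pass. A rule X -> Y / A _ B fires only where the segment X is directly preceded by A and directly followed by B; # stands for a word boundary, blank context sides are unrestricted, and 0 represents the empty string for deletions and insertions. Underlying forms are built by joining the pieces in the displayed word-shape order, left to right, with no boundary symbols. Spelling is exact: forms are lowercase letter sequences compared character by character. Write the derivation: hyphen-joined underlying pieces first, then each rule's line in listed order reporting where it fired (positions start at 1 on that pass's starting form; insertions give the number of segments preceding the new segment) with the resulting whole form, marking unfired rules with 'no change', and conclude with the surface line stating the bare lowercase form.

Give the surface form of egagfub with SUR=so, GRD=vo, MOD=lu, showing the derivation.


underlying: egagfub-v-e-od
1. e, o -> 0 / V _: fires at position(s) 10: egagfubved
surface: egagfubved


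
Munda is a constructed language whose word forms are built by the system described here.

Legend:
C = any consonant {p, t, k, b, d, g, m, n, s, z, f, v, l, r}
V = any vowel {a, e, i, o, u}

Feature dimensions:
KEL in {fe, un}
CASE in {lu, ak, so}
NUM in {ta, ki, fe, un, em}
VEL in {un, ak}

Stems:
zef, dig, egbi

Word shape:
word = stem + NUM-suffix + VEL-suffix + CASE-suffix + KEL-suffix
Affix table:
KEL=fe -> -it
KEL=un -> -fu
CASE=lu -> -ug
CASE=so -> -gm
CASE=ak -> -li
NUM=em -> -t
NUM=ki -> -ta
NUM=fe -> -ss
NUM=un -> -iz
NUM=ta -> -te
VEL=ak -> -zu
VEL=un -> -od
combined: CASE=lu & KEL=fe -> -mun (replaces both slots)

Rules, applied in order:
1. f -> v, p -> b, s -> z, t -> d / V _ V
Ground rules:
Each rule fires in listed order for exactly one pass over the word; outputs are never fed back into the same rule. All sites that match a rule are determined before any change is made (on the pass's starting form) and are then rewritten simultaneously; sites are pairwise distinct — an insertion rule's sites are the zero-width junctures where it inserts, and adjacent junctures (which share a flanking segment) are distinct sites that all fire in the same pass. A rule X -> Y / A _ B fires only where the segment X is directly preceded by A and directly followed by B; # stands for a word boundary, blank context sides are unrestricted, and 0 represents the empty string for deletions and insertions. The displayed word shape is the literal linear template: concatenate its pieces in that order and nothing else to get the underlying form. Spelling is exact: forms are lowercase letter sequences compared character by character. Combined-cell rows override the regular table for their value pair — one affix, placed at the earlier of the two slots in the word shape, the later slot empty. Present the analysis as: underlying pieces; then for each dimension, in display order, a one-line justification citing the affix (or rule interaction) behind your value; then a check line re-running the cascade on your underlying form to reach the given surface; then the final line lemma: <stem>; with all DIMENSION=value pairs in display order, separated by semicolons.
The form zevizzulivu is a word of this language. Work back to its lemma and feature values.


underlying: zef-iz-zu-li-fu
KEL=un - signalled by the affix -fu
CASE=ak - signalled by the affix -li
NUM=un - signalled by the affix -iz
VEL=ak - signalled by the affix -zu
check: zefizzulifu -> zevizzulivu
lemma: zef; KEL=un; CASE=ak; NUM=un; VEL=ak


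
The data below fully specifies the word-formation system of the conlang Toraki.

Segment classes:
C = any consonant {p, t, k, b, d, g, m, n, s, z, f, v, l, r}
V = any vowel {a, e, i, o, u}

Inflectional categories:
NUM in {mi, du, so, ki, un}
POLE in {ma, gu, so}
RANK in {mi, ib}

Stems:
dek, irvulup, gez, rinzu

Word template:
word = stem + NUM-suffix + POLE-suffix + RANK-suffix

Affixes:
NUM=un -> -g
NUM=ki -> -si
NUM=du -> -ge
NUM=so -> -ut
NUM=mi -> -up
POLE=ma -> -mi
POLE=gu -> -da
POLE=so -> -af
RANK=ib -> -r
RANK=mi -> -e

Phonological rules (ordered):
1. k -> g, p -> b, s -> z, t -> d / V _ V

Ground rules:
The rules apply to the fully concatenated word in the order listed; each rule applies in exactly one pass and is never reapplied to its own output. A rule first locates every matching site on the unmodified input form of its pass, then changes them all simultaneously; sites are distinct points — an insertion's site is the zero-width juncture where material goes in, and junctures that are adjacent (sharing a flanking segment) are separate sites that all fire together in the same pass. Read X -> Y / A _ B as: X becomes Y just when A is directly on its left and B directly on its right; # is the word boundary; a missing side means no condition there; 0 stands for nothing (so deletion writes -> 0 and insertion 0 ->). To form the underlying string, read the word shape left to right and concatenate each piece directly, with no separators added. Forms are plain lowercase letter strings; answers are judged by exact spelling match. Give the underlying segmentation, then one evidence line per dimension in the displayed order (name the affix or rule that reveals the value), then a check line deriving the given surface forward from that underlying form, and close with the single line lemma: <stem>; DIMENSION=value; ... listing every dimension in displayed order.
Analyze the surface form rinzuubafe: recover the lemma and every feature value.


underlying: rinzu-up-af-e
NUM=mi - signalled by the affix -up
POLE=so - signalled by the affix -af
RANK=mi - signalled by the affix -e
check: rinzuupafe -> rinzuubafe
lemma: rinzu; NUM=mi; POLE=so; RANK=mi


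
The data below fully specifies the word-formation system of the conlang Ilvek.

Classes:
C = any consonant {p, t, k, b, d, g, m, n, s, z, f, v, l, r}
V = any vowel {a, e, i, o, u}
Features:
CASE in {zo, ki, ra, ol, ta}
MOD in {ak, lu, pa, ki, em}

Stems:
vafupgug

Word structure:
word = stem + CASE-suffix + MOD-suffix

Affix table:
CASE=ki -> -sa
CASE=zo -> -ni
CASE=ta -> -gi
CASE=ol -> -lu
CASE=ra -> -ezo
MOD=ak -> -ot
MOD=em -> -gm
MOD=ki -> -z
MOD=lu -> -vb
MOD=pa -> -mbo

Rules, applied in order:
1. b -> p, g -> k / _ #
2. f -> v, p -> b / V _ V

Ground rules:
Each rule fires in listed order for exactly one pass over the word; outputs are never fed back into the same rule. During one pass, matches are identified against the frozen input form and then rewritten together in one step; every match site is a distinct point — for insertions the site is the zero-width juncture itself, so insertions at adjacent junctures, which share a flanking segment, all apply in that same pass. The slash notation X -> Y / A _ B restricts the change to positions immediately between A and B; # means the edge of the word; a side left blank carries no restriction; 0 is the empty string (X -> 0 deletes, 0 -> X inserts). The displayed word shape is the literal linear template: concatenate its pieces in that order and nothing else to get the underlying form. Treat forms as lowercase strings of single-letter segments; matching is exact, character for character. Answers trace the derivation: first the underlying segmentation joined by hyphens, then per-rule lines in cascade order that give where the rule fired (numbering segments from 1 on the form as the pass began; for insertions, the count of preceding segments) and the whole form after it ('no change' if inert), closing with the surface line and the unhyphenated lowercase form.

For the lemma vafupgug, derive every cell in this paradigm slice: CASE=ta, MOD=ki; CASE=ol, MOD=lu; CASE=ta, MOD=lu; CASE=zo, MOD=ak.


cell CASE=ta, MOD=ki:
underlying: vafupgug-gi-z
1. b -> p, g -> k / _ #: no change
2. f -> v, p -> b / V _ V: fires at position(s) 3: vavupguggiz
surface: vavupguggiz

cell CASE=ol, MOD=lu:
underlying: vafupgug-lu-vb
1. b -> p, g -> k / _ #: fires at position(s) 12: vafupgugluvp
2. f -> v, p -> b / V _ V: fires at position(s) 3: vavupgugluvp
surface: vavupgugluvp

cell CASE=ta, MOD=lu:
underlying: vafupgug-gi-vb
1. b -> p, g -> k / _ #: fires at position(s) 12: vafupguggivp
2. f -> v, p -> b / V _ V: fires at position(s) 3: vavupguggivp
surface: vavupguggivp

cell CASE=zo, MOD=ak:
underlying: vafupgug-ni-ot
1. b -> p, g -> k / _ #: no change
2. f -> v, p -> b / V _ V: fires at position(s) 3: vavupgugniot
surface: vavupgugniot


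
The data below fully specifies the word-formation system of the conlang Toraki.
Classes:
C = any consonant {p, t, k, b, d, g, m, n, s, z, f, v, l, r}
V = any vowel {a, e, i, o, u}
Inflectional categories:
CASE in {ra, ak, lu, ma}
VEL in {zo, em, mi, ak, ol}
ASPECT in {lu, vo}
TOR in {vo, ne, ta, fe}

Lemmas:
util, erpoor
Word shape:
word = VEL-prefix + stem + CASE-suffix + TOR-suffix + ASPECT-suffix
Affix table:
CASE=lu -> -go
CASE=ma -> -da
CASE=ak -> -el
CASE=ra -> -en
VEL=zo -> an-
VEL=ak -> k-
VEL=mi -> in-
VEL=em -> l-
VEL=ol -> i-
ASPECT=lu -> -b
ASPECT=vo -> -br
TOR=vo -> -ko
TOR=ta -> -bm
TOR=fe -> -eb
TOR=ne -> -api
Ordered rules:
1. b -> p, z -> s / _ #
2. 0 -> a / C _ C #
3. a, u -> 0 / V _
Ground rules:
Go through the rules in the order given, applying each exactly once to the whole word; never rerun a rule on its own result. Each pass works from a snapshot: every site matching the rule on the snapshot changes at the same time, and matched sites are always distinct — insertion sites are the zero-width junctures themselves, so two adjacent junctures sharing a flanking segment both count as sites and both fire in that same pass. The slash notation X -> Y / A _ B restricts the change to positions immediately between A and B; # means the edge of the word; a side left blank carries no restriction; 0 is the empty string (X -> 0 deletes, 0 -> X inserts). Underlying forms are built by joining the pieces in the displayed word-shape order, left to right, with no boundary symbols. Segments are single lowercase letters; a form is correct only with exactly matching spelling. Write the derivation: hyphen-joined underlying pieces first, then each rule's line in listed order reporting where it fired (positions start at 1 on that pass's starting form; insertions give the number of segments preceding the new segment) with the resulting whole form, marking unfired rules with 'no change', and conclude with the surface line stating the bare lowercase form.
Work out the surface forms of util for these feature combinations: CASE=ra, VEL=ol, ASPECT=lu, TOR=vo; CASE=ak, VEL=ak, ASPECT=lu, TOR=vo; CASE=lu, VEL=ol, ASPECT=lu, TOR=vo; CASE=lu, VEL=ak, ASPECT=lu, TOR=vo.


cell CASE=ra, VEL=ol, ASPECT=lu, TOR=vo:
underlying: i-util-en-ko-b
1. b -> p, z -> s / _ #: fires at position(s) 10: iutilenkop
2. 0 -> a / C _ C #: no change
3. a, u -> 0 / V _: fires at position(s) 2: itilenkop
surface: itilenkop

cell CASE=ak, VEL=ak, ASPECT=lu, TOR=vo:
underlying: k-util-el-ko-b
1. b -> p, z -> s / _ #: fires at position(s) 10: kutilelkop
2. 0 -> a / C _ C #: no change
3. a, u -> 0 / V _: no change
surface: kutilelkop

cell CASE=lu, VEL=ol, ASPECT=lu, TOR=vo:
underlying: i-util-go-ko-b
1. b -> p, z -> s / _ #: fires at position(s) 10: iutilgokop
2. 0 -> a / C _ C #: no change
3. a, u -> 0 / V _: fires at position(s) 2: itilgokop
surface: itilgokop

cell CASE=lu, VEL=ak, ASPECT=lu, TOR=vo:
underlying: k-util-go-ko-b
1. b -> p, z -> s / _ #: fires at position(s) 10: kutilgokop
2. 0 -> a / C _ C #: no change
3. a, u -> 0 / V _: no change
surface: kutilgokop


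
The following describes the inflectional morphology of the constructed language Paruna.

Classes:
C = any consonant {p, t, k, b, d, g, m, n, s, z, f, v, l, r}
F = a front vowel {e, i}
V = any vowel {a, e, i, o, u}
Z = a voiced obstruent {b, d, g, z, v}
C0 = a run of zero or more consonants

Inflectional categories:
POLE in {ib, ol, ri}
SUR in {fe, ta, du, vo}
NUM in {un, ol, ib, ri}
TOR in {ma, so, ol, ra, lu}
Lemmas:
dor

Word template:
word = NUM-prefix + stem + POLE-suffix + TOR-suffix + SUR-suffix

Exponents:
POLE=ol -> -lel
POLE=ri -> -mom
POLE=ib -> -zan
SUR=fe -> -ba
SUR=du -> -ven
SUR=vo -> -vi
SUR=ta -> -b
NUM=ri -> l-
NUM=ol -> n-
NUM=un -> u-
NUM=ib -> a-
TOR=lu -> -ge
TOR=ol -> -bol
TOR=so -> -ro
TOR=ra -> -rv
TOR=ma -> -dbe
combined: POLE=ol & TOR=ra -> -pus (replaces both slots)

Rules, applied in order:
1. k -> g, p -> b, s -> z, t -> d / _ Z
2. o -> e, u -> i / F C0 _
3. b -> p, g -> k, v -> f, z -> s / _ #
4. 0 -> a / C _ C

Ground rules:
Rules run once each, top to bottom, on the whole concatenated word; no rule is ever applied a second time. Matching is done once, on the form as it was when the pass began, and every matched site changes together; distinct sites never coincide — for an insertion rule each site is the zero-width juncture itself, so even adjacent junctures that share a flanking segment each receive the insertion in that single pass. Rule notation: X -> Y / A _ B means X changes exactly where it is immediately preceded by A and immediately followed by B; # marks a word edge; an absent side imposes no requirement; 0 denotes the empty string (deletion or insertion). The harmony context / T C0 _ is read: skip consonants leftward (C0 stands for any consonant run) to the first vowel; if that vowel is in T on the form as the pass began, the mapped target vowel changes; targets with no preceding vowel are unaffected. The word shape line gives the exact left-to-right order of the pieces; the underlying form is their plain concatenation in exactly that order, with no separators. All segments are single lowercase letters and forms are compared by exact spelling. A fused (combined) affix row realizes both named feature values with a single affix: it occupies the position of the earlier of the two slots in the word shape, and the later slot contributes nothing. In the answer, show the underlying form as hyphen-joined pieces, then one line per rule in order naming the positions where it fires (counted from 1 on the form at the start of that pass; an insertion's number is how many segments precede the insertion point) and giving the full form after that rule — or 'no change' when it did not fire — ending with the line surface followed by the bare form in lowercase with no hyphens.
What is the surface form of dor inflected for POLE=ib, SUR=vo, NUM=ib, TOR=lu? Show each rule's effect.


underlying: a-dor-zan-ge-vi
1. k -> g, p -> b, s -> z, t -> d / _ Z: no change
2. o -> e, u -> i / F C0 _: no change
3. b -> p, g -> k, v -> f, z -> s / _ #: no change
4. 0 -> a / C _ C: inserts after position(s) 4, 7: adorazanagevi
surface: adorazanagevi


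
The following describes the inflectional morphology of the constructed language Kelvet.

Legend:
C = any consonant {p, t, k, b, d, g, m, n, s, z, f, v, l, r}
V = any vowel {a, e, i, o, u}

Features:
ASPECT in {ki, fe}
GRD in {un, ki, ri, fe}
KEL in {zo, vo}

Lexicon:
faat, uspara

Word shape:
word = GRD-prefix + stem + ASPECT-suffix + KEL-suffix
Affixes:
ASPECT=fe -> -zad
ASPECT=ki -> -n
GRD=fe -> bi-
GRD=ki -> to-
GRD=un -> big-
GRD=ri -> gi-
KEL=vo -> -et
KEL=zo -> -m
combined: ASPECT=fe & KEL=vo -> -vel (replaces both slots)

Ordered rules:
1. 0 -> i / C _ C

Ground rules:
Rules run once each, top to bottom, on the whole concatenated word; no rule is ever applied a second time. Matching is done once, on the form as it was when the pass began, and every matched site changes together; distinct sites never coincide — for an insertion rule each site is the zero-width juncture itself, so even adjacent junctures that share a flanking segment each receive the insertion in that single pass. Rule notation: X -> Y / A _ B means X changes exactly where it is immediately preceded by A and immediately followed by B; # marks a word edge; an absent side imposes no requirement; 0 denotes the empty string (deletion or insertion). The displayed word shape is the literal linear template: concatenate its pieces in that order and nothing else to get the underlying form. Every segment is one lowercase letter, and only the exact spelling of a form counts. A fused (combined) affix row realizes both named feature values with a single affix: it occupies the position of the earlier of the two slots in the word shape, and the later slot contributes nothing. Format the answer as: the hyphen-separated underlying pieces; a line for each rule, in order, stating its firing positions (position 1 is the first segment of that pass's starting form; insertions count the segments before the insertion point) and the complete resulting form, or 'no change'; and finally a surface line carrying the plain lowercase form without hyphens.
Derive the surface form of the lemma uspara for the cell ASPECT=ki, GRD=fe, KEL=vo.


underlying: bi-uspara-n-et
1. 0 -> i / C _ C: inserts after position(s) 4: biusiparanet
surface: biusiparanet


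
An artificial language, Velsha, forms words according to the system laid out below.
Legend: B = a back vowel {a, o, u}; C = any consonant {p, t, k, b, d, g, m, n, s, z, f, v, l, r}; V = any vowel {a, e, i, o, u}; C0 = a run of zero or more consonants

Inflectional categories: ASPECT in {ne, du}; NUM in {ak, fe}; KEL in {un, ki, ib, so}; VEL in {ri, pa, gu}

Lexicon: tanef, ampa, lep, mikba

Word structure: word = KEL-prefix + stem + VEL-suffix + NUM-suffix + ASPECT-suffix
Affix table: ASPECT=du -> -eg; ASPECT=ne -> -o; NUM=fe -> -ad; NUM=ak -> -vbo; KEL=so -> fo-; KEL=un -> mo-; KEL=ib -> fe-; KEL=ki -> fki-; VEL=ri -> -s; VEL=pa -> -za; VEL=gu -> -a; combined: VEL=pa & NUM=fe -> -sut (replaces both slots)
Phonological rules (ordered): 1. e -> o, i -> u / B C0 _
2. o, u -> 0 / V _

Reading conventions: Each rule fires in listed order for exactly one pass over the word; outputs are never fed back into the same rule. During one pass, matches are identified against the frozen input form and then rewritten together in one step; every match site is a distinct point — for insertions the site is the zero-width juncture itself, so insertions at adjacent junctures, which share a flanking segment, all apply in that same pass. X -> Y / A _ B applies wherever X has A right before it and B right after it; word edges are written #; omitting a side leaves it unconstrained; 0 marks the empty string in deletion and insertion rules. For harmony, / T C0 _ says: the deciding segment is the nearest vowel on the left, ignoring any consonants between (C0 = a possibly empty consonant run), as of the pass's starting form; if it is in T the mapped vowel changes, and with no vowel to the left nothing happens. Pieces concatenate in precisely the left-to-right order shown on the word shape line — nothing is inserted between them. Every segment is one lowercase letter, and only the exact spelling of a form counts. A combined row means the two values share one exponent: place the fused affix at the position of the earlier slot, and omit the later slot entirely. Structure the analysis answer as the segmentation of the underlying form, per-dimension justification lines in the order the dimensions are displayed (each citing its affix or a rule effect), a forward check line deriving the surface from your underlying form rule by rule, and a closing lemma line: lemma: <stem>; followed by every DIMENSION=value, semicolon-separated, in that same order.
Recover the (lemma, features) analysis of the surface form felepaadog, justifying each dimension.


underlying: fe-lep-a-ad-eg
ASPECT=du - signalled by the affix -eg
NUM=fe - signalled by the affix -ad
KEL=ib - signalled by the affix fe-
VEL=gu - signalled by the affix -a
check: felepaadeg -> felepaadog -> felepaadog
lemma: lep; ASPECT=du; NUM=fe; KEL=ib; VEL=gu


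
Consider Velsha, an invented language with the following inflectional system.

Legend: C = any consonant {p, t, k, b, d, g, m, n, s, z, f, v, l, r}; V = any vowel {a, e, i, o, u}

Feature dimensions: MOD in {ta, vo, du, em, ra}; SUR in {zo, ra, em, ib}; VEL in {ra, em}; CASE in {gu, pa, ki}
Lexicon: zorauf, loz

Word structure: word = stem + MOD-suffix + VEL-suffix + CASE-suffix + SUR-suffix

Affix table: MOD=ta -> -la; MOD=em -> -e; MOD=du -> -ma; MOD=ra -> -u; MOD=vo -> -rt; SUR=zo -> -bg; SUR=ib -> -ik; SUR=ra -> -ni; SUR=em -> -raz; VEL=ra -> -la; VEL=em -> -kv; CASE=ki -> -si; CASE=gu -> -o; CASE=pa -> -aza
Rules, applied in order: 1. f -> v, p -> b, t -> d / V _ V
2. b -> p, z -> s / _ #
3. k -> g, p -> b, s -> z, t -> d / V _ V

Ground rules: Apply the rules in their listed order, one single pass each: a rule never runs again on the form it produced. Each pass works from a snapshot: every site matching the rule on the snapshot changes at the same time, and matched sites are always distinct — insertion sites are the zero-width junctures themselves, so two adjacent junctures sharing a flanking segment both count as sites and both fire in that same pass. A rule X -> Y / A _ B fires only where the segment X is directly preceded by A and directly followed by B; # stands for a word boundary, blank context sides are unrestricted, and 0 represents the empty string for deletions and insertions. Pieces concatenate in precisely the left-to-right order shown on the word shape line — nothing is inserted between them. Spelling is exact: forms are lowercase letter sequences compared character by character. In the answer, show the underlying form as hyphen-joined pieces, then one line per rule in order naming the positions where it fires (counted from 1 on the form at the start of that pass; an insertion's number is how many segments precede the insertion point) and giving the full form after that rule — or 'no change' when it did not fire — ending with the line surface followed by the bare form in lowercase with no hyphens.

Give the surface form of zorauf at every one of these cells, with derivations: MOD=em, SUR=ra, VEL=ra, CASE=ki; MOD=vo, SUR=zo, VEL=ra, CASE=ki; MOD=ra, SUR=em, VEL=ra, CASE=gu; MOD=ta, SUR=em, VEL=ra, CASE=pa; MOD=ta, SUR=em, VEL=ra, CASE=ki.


cell MOD=em, SUR=ra, VEL=ra, CASE=ki:
underlying: zorauf-e-la-si-ni
1. f -> v, p -> b, t -> d / V _ V: fires at position(s) 6: zorauvelasini
2. b -> p, z -> s / _ #: no change
3. k -> g, p -> b, s -> z, t -> d / V _ V: fires at position(s) 10: zorauvelazini
surface: zorauvelazini

cell MOD=vo, SUR=zo, VEL=ra, CASE=ki:
underlying: zorauf-rt-la-si-bg
1. f -> v, p -> b, t -> d / V _ V: no change
2. b -> p, z -> s / _ #: no change
3. k -> g, p -> b, s -> z, t -> d / V _ V: fires at position(s) 11: zoraufrtlazibg
surface: zoraufrtlazibg

cell MOD=ra, SUR=em, VEL=ra, CASE=gu:
underlying: zorauf-u-la-o-raz
1. f -> v, p -> b, t -> d / V _ V: fires at position(s) 6: zorauvulaoraz
2. b -> p, z -> s / _ #: fires at position(s) 13: zorauvulaoras
3. k -> g, p -> b, s -> z, t -> d / V _ V: no change
surface: zorauvulaoras

cell MOD=ta, SUR=em, VEL=ra, CASE=pa:
underlying: zorauf-la-la-aza-raz
1. f -> v, p -> b, t -> d / V _ V: no change
2. b -> p, z -> s / _ #: fires at position(s) 16: zorauflalaazaras
3. k -> g, p -> b, s -> z, t -> d / V _ V: no change
surface: zorauflalaazaras

cell MOD=ta, SUR=em, VEL=ra, CASE=ki:
underlying: zorauf-la-la-si-raz
1. f -> v, p -> b, t -> d / V _ V: no change
2. b -> p, z -> s / _ #: fires at position(s) 15: zorauflalasiras
3. k -> g, p -> b, s -> z, t -> d / V _ V: fires at position(s) 11: zorauflalaziras
surface: zorauflalaziras


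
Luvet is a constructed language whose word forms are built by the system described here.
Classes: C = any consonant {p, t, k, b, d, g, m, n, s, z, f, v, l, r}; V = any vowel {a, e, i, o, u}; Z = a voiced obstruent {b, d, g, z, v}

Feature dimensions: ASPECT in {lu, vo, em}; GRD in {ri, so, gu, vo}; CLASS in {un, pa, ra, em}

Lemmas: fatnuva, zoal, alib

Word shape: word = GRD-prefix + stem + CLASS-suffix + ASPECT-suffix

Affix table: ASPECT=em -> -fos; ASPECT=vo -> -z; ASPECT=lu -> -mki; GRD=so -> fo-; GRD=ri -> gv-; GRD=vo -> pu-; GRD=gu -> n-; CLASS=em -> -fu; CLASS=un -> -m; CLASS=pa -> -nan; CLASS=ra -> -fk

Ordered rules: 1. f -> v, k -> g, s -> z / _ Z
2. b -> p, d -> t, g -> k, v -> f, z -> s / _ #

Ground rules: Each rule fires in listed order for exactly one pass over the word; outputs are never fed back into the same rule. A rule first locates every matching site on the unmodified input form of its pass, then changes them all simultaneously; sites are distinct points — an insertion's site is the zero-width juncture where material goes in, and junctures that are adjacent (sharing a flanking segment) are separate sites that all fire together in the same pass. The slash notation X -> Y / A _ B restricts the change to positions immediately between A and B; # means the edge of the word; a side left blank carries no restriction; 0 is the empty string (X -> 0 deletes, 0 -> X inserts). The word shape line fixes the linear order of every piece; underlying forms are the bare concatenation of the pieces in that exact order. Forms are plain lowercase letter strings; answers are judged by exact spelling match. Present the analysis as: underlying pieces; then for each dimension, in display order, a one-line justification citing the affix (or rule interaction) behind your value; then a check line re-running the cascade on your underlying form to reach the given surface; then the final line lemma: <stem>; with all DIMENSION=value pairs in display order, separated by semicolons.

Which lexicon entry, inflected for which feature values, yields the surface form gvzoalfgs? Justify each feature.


underlying: gv-zoal-fk-z
ASPECT=vo - signalled by the affix -z
GRD=ri - signalled by the affix gv-
CLASS=ra - signalled by the affix -fk
check: gvzoalfkz -> gvzoalfgz -> gvzoalfgs
lemma: zoal; ASPECT=vo; GRD=ri; CLASS=ra
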